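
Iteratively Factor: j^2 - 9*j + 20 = (j - 4)*(j - 5)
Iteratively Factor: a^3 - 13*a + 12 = (a + 4)*(a^2 - 4*a + 3) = (a - 3)*(a + 4)*(a - 1)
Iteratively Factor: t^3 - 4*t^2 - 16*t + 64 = (t - 4)*(t^2 - 16) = (t - 4)^2*(t + 4)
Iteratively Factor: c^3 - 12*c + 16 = (c + 4)*(c^2 - 4*c + 4) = (c - 2)*(c + 4)*(c - 2)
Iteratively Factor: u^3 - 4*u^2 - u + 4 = (u - 4)*(u^2 - 1) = (u - 4)*(u + 1)*(u - 1)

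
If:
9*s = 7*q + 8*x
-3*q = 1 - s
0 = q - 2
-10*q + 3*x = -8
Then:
No Solution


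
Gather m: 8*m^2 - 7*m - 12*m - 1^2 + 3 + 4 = 8*m^2 - 19*m + 6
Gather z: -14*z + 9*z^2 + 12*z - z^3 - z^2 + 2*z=-z^3 + 8*z^2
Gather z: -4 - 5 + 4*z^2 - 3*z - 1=4*z^2 - 3*z - 10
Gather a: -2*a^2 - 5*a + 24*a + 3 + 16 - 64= -2*a^2 + 19*a - 45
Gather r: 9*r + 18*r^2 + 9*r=18*r^2 + 18*r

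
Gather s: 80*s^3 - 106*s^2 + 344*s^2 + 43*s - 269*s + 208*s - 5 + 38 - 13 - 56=80*s^3 + 238*s^2 - 18*s - 36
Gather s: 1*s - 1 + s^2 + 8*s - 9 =s^2 + 9*s - 10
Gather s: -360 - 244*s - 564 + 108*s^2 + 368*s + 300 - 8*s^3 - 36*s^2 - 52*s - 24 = -8*s^3 + 72*s^2 + 72*s - 648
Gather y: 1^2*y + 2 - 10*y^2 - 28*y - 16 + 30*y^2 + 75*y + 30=20*y^2 + 48*y + 16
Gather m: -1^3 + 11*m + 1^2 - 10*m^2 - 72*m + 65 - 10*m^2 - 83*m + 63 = -20*m^2 - 144*m + 128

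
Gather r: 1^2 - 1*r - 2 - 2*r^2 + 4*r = -2*r^2 + 3*r - 1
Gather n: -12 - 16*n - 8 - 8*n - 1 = -24*n - 21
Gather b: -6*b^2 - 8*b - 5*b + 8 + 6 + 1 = -6*b^2 - 13*b + 15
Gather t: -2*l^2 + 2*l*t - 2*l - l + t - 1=-2*l^2 - 3*l + t*(2*l + 1) - 1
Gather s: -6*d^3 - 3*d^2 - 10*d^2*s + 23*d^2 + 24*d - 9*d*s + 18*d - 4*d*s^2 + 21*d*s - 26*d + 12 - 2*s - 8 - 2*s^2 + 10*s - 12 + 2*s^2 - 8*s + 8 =-6*d^3 + 20*d^2 - 4*d*s^2 + 16*d + s*(-10*d^2 + 12*d)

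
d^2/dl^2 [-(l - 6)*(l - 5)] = -2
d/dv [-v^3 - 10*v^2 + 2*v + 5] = -3*v^2 - 20*v + 2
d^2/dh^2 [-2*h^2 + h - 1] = -4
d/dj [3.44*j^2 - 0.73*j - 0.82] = 6.88*j - 0.73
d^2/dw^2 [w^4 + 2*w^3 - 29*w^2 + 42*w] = 12*w^2 + 12*w - 58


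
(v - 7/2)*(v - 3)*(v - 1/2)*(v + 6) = v^4 - v^3 - 113*v^2/4 + 309*v/4 - 63/2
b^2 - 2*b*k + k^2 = (b - k)^2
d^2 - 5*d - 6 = (d - 6)*(d + 1)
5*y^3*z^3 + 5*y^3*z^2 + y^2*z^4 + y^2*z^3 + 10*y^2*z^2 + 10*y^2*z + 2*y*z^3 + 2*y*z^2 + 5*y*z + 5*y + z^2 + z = (5*y + z)*(z + 1)*(y*z + 1)^2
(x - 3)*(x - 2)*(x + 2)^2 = x^4 - x^3 - 10*x^2 + 4*x + 24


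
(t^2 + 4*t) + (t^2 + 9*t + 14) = 2*t^2 + 13*t + 14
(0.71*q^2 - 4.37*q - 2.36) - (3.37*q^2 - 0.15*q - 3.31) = -2.66*q^2 - 4.22*q + 0.95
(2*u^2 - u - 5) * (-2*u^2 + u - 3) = -4*u^4 + 4*u^3 + 3*u^2 - 2*u + 15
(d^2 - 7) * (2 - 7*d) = -7*d^3 + 2*d^2 + 49*d - 14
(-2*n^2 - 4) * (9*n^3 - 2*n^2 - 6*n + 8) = -18*n^5 + 4*n^4 - 24*n^3 - 8*n^2 + 24*n - 32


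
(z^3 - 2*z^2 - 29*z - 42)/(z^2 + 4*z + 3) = (z^2 - 5*z - 14)/(z + 1)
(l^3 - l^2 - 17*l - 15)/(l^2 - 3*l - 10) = (l^2 + 4*l + 3)/(l + 2)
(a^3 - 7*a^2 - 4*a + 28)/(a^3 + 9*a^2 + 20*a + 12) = (a^2 - 9*a + 14)/(a^2 + 7*a + 6)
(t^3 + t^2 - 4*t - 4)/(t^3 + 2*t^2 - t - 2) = (t - 2)/(t - 1)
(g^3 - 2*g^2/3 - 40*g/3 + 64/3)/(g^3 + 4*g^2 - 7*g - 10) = (3*g^2 + 4*g - 32)/(3*(g^2 + 6*g + 5))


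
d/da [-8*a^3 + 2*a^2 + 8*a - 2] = -24*a^2 + 4*a + 8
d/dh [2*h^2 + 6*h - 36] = 4*h + 6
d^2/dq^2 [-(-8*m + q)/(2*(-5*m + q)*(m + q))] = ((-8*m + q)*(m + q)^2 + (-8*m + q)*(5*m - q)^2 + (m + q)^2*(5*m - q) - (m + q)*(5*m - q)^2 + (m + q)*(5*m - q)*(8*m - q))/((m + q)^3*(5*m - q)^3)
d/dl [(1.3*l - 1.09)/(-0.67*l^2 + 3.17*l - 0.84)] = (0.871*l^2 - 1.4606*l + 2.3633)/(0.4489*l^4 - 4.2478*l^3 + 11.1745*l^2 - 5.3256*l + 0.7056)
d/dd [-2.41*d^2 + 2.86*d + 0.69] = 2.86 - 4.82*d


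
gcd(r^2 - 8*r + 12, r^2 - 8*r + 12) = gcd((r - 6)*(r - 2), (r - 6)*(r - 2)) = r^2 - 8*r + 12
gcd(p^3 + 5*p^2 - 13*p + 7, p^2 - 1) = p - 1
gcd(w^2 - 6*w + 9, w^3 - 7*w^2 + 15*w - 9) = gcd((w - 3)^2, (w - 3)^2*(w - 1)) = w^2 - 6*w + 9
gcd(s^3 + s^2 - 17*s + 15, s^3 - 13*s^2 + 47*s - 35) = s - 1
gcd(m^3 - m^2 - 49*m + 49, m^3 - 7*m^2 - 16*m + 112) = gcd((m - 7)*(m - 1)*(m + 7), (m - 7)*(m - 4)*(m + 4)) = m - 7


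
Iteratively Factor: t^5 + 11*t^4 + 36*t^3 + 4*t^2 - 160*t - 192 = (t + 2)*(t^4 + 9*t^3 + 18*t^2 - 32*t - 96) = (t + 2)*(t + 3)*(t^3 + 6*t^2 - 32) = (t + 2)*(t + 3)*(t + 4)*(t^2 + 2*t - 8) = (t - 2)*(t + 2)*(t + 3)*(t + 4)*(t + 4)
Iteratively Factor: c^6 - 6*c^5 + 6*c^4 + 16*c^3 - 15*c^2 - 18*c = (c - 3)*(c^5 - 3*c^4 - 3*c^3 + 7*c^2 + 6*c) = (c - 3)^2*(c^4 - 3*c^2 - 2*c) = c*(c - 3)^2*(c^3 - 3*c - 2) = c*(c - 3)^2*(c + 1)*(c^2 - c - 2) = c*(c - 3)^2*(c - 2)*(c + 1)*(c + 1)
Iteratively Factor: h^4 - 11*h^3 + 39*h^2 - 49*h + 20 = (h - 5)*(h^3 - 6*h^2 + 9*h - 4) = (h - 5)*(h - 1)*(h^2 - 5*h + 4) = (h - 5)*(h - 4)*(h - 1)*(h - 1)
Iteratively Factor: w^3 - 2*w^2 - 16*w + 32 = (w + 4)*(w^2 - 6*w + 8) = (w - 2)*(w + 4)*(w - 4)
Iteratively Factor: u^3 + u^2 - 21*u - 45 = (u + 3)*(u^2 - 2*u - 15) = (u + 3)^2*(u - 5)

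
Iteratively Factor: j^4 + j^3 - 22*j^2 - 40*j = (j + 2)*(j^3 - j^2 - 20*j) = (j - 5)*(j + 2)*(j^2 + 4*j) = j*(j - 5)*(j + 2)*(j + 4)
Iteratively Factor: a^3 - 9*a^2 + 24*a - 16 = (a - 4)*(a^2 - 5*a + 4) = (a - 4)^2*(a - 1)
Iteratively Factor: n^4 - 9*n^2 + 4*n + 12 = (n + 3)*(n^3 - 3*n^2 + 4) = (n + 1)*(n + 3)*(n^2 - 4*n + 4) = (n - 2)*(n + 1)*(n + 3)*(n - 2)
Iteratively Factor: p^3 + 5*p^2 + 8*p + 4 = (p + 2)*(p^2 + 3*p + 2) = (p + 1)*(p + 2)*(p + 2)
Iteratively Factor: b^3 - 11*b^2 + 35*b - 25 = (b - 5)*(b^2 - 6*b + 5) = (b - 5)*(b - 1)*(b - 5)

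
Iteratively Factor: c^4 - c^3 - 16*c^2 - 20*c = (c + 2)*(c^3 - 3*c^2 - 10*c) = (c - 5)*(c + 2)*(c^2 + 2*c) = c*(c - 5)*(c + 2)*(c + 2)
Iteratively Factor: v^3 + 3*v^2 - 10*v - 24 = (v + 4)*(v^2 - v - 6) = (v - 3)*(v + 4)*(v + 2)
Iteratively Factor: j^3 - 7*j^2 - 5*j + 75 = (j - 5)*(j^2 - 2*j - 15) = (j - 5)*(j + 3)*(j - 5)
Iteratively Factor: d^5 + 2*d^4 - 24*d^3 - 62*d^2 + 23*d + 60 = (d - 5)*(d^4 + 7*d^3 + 11*d^2 - 7*d - 12) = (d - 5)*(d + 1)*(d^3 + 6*d^2 + 5*d - 12) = (d - 5)*(d - 1)*(d + 1)*(d^2 + 7*d + 12) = (d - 5)*(d - 1)*(d + 1)*(d + 3)*(d + 4)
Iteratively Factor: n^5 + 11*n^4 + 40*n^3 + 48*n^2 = (n)*(n^4 + 11*n^3 + 40*n^2 + 48*n) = n*(n + 3)*(n^3 + 8*n^2 + 16*n) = n*(n + 3)*(n + 4)*(n^2 + 4*n) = n^2*(n + 3)*(n + 4)*(n + 4)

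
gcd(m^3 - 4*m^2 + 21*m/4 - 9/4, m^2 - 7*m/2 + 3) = m - 3/2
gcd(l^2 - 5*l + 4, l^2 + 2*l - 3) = l - 1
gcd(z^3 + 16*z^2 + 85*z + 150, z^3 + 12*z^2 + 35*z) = z + 5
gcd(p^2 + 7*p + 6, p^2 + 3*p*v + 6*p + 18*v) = p + 6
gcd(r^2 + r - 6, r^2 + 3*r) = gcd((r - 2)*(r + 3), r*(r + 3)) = r + 3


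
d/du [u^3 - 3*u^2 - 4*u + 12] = 3*u^2 - 6*u - 4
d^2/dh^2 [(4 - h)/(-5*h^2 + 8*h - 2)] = 2*((28 - 15*h)*(5*h^2 - 8*h + 2) + 4*(h - 4)*(5*h - 4)^2)/(5*h^2 - 8*h + 2)^3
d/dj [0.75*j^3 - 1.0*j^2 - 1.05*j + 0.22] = 2.25*j^2 - 2.0*j - 1.05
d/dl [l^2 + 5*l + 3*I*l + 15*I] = 2*l + 5 + 3*I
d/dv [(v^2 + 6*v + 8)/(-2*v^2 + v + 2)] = (13*v^2 + 36*v + 4)/(4*v^4 - 4*v^3 - 7*v^2 + 4*v + 4)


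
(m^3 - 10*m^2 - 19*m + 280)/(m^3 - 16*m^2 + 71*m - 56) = (m + 5)/(m - 1)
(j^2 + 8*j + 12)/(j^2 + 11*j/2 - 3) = 2*(j + 2)/(2*j - 1)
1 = 1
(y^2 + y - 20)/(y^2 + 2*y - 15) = (y - 4)/(y - 3)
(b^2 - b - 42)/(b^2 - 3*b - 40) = (-b^2 + b + 42)/(-b^2 + 3*b + 40)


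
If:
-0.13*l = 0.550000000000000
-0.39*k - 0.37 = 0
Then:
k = -0.95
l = -4.23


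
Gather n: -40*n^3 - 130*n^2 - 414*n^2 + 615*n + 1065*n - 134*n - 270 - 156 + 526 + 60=-40*n^3 - 544*n^2 + 1546*n + 160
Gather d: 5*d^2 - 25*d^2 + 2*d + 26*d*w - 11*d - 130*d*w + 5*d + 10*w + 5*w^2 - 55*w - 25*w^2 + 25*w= -20*d^2 + d*(-104*w - 4) - 20*w^2 - 20*w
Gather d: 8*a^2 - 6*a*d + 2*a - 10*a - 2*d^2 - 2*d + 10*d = 8*a^2 - 8*a - 2*d^2 + d*(8 - 6*a)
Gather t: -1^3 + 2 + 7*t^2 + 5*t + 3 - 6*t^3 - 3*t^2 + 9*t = -6*t^3 + 4*t^2 + 14*t + 4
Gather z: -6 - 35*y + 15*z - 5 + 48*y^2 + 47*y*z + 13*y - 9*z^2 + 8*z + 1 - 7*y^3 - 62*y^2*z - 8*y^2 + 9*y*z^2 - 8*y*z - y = -7*y^3 + 40*y^2 - 23*y + z^2*(9*y - 9) + z*(-62*y^2 + 39*y + 23) - 10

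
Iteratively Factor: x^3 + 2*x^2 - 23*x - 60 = (x + 3)*(x^2 - x - 20) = (x + 3)*(x + 4)*(x - 5)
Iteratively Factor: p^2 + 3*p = (p)*(p + 3)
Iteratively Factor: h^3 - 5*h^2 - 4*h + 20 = (h + 2)*(h^2 - 7*h + 10) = (h - 2)*(h + 2)*(h - 5)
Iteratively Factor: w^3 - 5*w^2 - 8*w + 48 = (w - 4)*(w^2 - w - 12) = (w - 4)^2*(w + 3)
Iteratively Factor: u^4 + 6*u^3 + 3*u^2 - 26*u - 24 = (u + 1)*(u^3 + 5*u^2 - 2*u - 24) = (u + 1)*(u + 4)*(u^2 + u - 6) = (u - 2)*(u + 1)*(u + 4)*(u + 3)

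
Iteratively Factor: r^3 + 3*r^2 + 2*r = (r + 2)*(r^2 + r) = r*(r + 2)*(r + 1)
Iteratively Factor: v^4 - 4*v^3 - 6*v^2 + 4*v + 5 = (v - 5)*(v^3 + v^2 - v - 1) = (v - 5)*(v - 1)*(v^2 + 2*v + 1) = (v - 5)*(v - 1)*(v + 1)*(v + 1)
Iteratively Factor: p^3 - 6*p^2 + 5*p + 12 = (p - 3)*(p^2 - 3*p - 4) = (p - 4)*(p - 3)*(p + 1)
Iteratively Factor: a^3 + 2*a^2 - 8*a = (a - 2)*(a^2 + 4*a) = a*(a - 2)*(a + 4)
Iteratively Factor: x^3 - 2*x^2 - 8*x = (x - 4)*(x^2 + 2*x) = x*(x - 4)*(x + 2)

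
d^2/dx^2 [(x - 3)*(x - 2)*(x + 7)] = 6*x + 4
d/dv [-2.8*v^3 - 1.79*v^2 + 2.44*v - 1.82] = -8.4*v^2 - 3.58*v + 2.44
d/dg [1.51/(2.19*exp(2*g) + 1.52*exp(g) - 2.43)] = (-6.6138*exp(g) - 2.2952)*exp(g)/(2.19*exp(2*g) + 1.52*exp(g) - 2.43)^2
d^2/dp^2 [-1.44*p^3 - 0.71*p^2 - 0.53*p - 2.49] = -8.64*p - 1.42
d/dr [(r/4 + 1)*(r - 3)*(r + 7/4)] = 3*r^2/4 + 11*r/8 - 41/16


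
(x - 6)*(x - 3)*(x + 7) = x^3 - 2*x^2 - 45*x + 126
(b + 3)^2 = b^2 + 6*b + 9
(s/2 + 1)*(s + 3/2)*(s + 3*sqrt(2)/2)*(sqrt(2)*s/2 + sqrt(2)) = sqrt(2)*s^4/4 + 3*s^3/4 + 11*sqrt(2)*s^3/8 + 5*sqrt(2)*s^2/2 + 33*s^2/8 + 3*sqrt(2)*s/2 + 15*s/2 + 9/2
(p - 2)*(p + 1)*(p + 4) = p^3 + 3*p^2 - 6*p - 8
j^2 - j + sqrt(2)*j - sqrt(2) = (j - 1)*(j + sqrt(2))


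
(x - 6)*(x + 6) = x^2 - 36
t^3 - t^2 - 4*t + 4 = (t - 2)*(t - 1)*(t + 2)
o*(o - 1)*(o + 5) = o^3 + 4*o^2 - 5*o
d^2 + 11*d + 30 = (d + 5)*(d + 6)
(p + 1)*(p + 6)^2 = p^3 + 13*p^2 + 48*p + 36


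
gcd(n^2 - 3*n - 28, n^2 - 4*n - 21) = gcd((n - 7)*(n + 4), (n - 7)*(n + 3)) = n - 7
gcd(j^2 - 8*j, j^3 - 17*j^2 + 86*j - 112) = j - 8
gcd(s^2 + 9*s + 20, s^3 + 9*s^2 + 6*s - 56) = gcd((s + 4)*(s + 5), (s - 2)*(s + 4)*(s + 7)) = s + 4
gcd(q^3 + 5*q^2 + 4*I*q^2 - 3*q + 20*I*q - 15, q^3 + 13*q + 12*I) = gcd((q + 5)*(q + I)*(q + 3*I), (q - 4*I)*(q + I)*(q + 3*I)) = q^2 + 4*I*q - 3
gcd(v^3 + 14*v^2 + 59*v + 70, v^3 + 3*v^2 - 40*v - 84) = v^2 + 9*v + 14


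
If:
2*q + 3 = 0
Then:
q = -3/2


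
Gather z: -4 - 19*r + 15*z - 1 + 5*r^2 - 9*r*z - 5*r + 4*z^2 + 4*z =5*r^2 - 24*r + 4*z^2 + z*(19 - 9*r) - 5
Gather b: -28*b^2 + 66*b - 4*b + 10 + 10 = -28*b^2 + 62*b + 20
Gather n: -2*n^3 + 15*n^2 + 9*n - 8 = -2*n^3 + 15*n^2 + 9*n - 8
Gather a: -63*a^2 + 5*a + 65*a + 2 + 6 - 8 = -63*a^2 + 70*a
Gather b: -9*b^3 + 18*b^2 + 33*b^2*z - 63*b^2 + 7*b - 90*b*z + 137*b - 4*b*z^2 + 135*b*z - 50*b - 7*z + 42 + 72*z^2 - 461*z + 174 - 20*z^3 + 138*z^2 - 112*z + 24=-9*b^3 + b^2*(33*z - 45) + b*(-4*z^2 + 45*z + 94) - 20*z^3 + 210*z^2 - 580*z + 240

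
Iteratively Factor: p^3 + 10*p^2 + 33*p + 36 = (p + 3)*(p^2 + 7*p + 12) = (p + 3)*(p + 4)*(p + 3)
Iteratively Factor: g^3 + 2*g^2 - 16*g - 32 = (g - 4)*(g^2 + 6*g + 8) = (g - 4)*(g + 2)*(g + 4)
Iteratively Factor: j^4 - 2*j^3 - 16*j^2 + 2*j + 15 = (j + 1)*(j^3 - 3*j^2 - 13*j + 15) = (j - 1)*(j + 1)*(j^2 - 2*j - 15) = (j - 1)*(j + 1)*(j + 3)*(j - 5)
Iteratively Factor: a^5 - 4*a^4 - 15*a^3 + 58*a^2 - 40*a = (a - 1)*(a^4 - 3*a^3 - 18*a^2 + 40*a) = a*(a - 1)*(a^3 - 3*a^2 - 18*a + 40) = a*(a - 5)*(a - 1)*(a^2 + 2*a - 8) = a*(a - 5)*(a - 1)*(a + 4)*(a - 2)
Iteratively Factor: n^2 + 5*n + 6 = (n + 3)*(n + 2)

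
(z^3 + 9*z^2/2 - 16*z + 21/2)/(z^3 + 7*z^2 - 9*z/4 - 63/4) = 2*(z - 1)/(2*z + 3)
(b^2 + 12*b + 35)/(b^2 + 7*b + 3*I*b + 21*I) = (b + 5)/(b + 3*I)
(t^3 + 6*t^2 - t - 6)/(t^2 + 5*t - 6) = t + 1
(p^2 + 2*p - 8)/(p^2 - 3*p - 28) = (p - 2)/(p - 7)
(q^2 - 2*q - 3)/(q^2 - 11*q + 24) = (q + 1)/(q - 8)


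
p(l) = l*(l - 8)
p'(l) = 2*l - 8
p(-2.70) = 28.89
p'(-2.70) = -13.40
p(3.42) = -15.66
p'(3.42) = -1.16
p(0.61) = -4.51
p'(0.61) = -6.78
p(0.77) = -5.57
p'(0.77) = -6.46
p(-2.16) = 21.95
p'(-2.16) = -12.32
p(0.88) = -6.27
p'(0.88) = -6.24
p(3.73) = -15.93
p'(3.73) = -0.54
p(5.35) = -14.18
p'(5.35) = 2.70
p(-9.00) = 153.00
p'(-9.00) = -26.00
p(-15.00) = 345.00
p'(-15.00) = -38.00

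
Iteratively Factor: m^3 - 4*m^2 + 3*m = (m - 3)*(m^2 - m) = m*(m - 3)*(m - 1)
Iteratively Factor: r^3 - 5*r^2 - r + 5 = (r - 1)*(r^2 - 4*r - 5) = (r - 1)*(r + 1)*(r - 5)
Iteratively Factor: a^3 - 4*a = (a - 2)*(a^2 + 2*a) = a*(a - 2)*(a + 2)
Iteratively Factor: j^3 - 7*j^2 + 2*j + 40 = (j + 2)*(j^2 - 9*j + 20) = (j - 4)*(j + 2)*(j - 5)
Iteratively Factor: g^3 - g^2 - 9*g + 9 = (g - 3)*(g^2 + 2*g - 3) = (g - 3)*(g + 3)*(g - 1)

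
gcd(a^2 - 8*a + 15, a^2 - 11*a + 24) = a - 3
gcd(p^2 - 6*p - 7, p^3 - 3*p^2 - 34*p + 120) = 1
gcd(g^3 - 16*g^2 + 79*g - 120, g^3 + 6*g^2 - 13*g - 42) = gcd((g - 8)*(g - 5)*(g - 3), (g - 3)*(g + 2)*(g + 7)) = g - 3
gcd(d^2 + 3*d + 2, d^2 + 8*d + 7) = d + 1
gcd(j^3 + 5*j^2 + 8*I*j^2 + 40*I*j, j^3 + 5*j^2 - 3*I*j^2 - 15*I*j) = j^2 + 5*j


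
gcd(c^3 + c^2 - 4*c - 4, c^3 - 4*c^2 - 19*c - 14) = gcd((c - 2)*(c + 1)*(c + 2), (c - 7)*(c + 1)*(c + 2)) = c^2 + 3*c + 2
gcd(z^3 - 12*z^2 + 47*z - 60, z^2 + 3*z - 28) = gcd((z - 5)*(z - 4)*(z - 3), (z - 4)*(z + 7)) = z - 4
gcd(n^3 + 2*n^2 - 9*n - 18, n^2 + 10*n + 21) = n + 3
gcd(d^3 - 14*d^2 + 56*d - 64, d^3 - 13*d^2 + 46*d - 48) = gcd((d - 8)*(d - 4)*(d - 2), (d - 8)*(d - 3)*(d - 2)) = d^2 - 10*d + 16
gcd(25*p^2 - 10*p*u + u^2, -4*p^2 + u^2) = 1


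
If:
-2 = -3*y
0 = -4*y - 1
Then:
No Solution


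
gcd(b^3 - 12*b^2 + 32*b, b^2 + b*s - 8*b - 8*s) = b - 8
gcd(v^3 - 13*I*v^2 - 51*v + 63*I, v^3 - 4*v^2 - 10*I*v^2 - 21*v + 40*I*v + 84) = v^2 - 10*I*v - 21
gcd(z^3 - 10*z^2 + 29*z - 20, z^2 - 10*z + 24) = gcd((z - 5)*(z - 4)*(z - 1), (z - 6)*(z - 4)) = z - 4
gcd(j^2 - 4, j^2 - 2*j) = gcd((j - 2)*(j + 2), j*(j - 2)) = j - 2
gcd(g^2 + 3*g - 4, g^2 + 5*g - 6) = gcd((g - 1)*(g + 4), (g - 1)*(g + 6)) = g - 1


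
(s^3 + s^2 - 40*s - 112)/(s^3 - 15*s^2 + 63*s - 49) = (s^2 + 8*s + 16)/(s^2 - 8*s + 7)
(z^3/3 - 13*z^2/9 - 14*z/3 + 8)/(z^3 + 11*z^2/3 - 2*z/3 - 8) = (z - 6)/(3*(z + 2))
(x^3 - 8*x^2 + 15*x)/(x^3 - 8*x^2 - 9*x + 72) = x*(x - 5)/(x^2 - 5*x - 24)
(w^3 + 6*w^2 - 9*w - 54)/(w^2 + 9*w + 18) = w - 3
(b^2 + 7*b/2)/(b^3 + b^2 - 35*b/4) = 2/(2*b - 5)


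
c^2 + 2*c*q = c*(c + 2*q)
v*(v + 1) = v^2 + v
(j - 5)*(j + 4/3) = j^2 - 11*j/3 - 20/3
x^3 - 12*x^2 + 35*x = x*(x - 7)*(x - 5)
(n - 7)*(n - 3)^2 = n^3 - 13*n^2 + 51*n - 63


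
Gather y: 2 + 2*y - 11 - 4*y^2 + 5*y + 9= -4*y^2 + 7*y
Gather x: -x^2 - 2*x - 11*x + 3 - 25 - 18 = -x^2 - 13*x - 40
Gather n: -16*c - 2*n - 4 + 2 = -16*c - 2*n - 2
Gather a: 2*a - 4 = 2*a - 4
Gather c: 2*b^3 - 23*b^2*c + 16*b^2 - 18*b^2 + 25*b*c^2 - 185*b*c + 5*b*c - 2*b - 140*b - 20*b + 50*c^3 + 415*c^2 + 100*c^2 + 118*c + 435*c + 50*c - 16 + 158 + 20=2*b^3 - 2*b^2 - 162*b + 50*c^3 + c^2*(25*b + 515) + c*(-23*b^2 - 180*b + 603) + 162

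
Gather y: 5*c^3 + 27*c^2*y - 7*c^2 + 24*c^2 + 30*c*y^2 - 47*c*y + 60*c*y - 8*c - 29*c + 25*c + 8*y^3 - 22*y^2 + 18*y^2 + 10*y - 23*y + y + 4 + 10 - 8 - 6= 5*c^3 + 17*c^2 - 12*c + 8*y^3 + y^2*(30*c - 4) + y*(27*c^2 + 13*c - 12)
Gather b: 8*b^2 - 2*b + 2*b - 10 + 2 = 8*b^2 - 8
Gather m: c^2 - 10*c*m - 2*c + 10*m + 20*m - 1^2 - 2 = c^2 - 2*c + m*(30 - 10*c) - 3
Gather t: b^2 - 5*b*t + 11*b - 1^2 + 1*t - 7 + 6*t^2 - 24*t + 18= b^2 + 11*b + 6*t^2 + t*(-5*b - 23) + 10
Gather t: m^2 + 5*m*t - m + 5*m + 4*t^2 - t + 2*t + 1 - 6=m^2 + 4*m + 4*t^2 + t*(5*m + 1) - 5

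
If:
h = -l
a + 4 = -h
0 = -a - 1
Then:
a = -1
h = -3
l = 3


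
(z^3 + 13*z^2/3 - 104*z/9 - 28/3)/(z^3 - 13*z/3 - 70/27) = 3*(z + 6)/(3*z + 5)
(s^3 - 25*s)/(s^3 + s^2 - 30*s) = (s + 5)/(s + 6)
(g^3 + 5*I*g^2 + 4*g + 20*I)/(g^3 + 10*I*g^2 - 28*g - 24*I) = (g^2 + 3*I*g + 10)/(g^2 + 8*I*g - 12)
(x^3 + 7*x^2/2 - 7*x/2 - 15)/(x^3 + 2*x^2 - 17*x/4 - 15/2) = 2*(x + 3)/(2*x + 3)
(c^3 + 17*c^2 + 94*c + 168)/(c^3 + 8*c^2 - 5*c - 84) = (c + 6)/(c - 3)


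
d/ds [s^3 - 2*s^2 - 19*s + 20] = 3*s^2 - 4*s - 19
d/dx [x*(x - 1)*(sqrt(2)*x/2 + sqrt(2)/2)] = sqrt(2)*(3*x^2 - 1)/2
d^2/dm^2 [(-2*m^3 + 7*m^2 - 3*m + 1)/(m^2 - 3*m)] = 6*(m^2 - 3*m + 3)/(m^3*(m^3 - 9*m^2 + 27*m - 27))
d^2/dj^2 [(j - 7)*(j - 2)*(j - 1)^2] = 12*j^2 - 66*j + 66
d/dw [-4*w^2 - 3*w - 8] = -8*w - 3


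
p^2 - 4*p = p*(p - 4)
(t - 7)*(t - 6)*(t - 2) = t^3 - 15*t^2 + 68*t - 84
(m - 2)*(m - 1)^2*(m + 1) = m^4 - 3*m^3 + m^2 + 3*m - 2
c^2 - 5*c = c*(c - 5)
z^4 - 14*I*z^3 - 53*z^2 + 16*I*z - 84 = (z - 7*I)*(z - 6*I)*(z - 2*I)*(z + I)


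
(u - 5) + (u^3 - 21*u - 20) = u^3 - 20*u - 25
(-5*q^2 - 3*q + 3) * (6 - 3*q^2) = 15*q^4 + 9*q^3 - 39*q^2 - 18*q + 18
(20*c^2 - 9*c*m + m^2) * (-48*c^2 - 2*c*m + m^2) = -960*c^4 + 392*c^3*m - 10*c^2*m^2 - 11*c*m^3 + m^4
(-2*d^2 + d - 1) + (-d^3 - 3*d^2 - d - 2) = -d^3 - 5*d^2 - 3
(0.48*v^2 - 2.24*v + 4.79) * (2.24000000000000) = 1.0752*v^2 - 5.0176*v + 10.7296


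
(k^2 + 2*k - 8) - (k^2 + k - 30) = k + 22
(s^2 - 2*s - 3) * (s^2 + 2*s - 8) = s^4 - 15*s^2 + 10*s + 24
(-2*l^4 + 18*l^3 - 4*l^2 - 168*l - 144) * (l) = -2*l^5 + 18*l^4 - 4*l^3 - 168*l^2 - 144*l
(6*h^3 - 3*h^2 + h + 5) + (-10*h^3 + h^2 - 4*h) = -4*h^3 - 2*h^2 - 3*h + 5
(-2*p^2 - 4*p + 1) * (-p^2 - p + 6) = 2*p^4 + 6*p^3 - 9*p^2 - 25*p + 6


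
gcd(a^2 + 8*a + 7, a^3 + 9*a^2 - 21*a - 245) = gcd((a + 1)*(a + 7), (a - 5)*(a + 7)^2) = a + 7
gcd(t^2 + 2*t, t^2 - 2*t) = t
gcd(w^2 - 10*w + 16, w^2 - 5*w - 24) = w - 8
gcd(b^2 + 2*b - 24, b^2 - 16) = b - 4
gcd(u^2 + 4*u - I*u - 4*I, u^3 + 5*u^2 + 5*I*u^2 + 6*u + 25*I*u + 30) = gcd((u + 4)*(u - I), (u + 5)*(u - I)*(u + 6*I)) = u - I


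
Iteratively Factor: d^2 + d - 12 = (d - 3)*(d + 4)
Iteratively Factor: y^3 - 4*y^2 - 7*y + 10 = (y - 5)*(y^2 + y - 2) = (y - 5)*(y + 2)*(y - 1)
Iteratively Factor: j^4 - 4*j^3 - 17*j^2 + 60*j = (j - 5)*(j^3 + j^2 - 12*j) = (j - 5)*(j - 3)*(j^2 + 4*j) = (j - 5)*(j - 3)*(j + 4)*(j)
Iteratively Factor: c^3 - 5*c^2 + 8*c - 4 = (c - 2)*(c^2 - 3*c + 2) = (c - 2)^2*(c - 1)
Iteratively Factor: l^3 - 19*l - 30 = (l + 2)*(l^2 - 2*l - 15) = (l + 2)*(l + 3)*(l - 5)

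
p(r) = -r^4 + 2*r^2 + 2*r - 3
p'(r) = -4*r^3 + 4*r + 2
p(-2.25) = -23.00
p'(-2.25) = 38.56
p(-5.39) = -799.70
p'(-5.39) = 606.80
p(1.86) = -4.33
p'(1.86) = -16.30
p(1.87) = -4.49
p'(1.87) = -16.68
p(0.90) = -0.24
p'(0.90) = 2.68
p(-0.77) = -3.71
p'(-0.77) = 0.75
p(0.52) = -1.49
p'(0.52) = 3.52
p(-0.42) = -3.52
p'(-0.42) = 0.62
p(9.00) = -6384.00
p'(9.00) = -2878.00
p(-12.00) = -20475.00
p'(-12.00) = 6866.00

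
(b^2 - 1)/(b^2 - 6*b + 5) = (b + 1)/(b - 5)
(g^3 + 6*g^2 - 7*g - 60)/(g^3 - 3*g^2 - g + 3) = (g^2 + 9*g + 20)/(g^2 - 1)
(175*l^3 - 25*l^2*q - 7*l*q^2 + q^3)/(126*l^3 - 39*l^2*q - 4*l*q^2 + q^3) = (-25*l^2 + q^2)/(-18*l^2 + 3*l*q + q^2)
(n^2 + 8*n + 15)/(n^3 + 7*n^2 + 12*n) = (n + 5)/(n*(n + 4))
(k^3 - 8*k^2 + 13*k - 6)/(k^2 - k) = k - 7 + 6/k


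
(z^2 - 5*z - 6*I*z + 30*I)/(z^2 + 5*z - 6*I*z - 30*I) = (z - 5)/(z + 5)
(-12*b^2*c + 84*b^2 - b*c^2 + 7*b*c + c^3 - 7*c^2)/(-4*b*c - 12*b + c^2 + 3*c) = (3*b*c - 21*b + c^2 - 7*c)/(c + 3)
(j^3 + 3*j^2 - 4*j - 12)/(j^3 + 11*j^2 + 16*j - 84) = (j^2 + 5*j + 6)/(j^2 + 13*j + 42)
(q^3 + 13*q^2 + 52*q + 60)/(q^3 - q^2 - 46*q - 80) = (q + 6)/(q - 8)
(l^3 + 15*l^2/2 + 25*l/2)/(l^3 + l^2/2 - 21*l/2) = (2*l^2 + 15*l + 25)/(2*l^2 + l - 21)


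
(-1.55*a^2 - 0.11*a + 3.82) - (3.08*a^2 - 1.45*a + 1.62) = -4.63*a^2 + 1.34*a + 2.2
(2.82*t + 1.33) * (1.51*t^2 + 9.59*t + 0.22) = 4.2582*t^3 + 29.0521*t^2 + 13.3751*t + 0.2926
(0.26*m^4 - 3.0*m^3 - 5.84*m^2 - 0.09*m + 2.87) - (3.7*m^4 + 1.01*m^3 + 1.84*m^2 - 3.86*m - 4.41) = -3.44*m^4 - 4.01*m^3 - 7.68*m^2 + 3.77*m + 7.28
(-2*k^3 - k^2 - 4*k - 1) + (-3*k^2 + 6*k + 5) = -2*k^3 - 4*k^2 + 2*k + 4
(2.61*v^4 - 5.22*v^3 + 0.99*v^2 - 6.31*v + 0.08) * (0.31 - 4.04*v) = -10.5444*v^5 + 21.8979*v^4 - 5.6178*v^3 + 25.7993*v^2 - 2.2793*v + 0.0248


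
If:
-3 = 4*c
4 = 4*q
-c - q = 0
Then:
No Solution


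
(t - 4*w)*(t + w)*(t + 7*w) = t^3 + 4*t^2*w - 25*t*w^2 - 28*w^3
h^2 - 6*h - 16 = (h - 8)*(h + 2)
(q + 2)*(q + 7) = q^2 + 9*q + 14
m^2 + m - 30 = (m - 5)*(m + 6)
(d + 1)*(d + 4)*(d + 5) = d^3 + 10*d^2 + 29*d + 20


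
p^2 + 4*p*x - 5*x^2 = (p - x)*(p + 5*x)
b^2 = b^2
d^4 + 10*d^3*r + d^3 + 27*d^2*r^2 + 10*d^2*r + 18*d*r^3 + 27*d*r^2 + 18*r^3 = (d + 1)*(d + r)*(d + 3*r)*(d + 6*r)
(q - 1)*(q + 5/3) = q^2 + 2*q/3 - 5/3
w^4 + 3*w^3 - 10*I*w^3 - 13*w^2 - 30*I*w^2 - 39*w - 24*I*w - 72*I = (w + 3)*(w - 8*I)*(w - 3*I)*(w + I)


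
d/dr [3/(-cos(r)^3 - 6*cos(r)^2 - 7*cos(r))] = 3*(3*sin(r)^2 - 12*cos(r) - 10)*sin(r)/((cos(r)^2 + 6*cos(r) + 7)^2*cos(r)^2)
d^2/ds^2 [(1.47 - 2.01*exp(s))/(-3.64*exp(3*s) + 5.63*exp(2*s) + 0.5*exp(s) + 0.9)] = (106.526784*exp(6*s) - 298.866204*exp(5*s) + 409.718613*exp(4*s) - 101.083242*exp(3*s) - 116.86365*exp(2*s) + 28.52196*exp(s) + 2.2896)*exp(s)/(48.228544*exp(9*s) - 223.785744*exp(8*s) + 326.255748*exp(7*s) - 152.747867*exp(6*s) + 65.84793*exp(5*s) - 79.97613*exp(4*s) - 6.4808*exp(3*s) - 14.3559*exp(2*s) - 1.215*exp(s) - 0.729)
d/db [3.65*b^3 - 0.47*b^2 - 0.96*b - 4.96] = 10.95*b^2 - 0.94*b - 0.96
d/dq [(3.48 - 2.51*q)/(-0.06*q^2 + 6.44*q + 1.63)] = (-0.1506*q^2 + 0.4176*q - 26.5025)/(0.0036*q^4 - 0.7728*q^3 + 41.278*q^2 + 20.9944*q + 2.6569)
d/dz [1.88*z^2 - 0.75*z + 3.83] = 3.76*z - 0.75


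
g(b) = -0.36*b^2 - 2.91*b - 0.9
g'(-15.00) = 7.89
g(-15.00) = -38.25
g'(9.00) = -9.39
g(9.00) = -56.25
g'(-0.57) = -2.50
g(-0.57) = 0.64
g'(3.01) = -5.08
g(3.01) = -12.92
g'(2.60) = -4.78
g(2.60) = -10.90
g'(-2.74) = -0.94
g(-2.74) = 4.37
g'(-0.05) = -2.87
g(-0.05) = -0.76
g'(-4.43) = 0.28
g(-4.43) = 4.93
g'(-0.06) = -2.87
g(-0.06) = -0.73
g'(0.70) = -3.41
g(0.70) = -3.11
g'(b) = -0.72*b - 2.91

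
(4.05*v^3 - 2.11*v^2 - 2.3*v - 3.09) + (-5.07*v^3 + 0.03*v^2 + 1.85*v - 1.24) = -1.02*v^3 - 2.08*v^2 - 0.45*v - 4.33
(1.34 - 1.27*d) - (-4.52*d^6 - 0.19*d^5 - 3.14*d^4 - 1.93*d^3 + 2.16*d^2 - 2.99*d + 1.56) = 4.52*d^6 + 0.19*d^5 + 3.14*d^4 + 1.93*d^3 - 2.16*d^2 + 1.72*d - 0.22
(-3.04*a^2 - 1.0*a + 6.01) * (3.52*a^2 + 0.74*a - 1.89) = -10.7008*a^4 - 5.7696*a^3 + 26.1608*a^2 + 6.3374*a - 11.3589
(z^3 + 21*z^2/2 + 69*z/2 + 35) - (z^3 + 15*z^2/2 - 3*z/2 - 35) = 3*z^2 + 36*z + 70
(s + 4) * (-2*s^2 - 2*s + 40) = -2*s^3 - 10*s^2 + 32*s + 160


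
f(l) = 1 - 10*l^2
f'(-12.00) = 240.00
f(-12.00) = -1439.00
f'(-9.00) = 180.00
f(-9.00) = -809.00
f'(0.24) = -4.80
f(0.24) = 0.42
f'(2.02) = -40.40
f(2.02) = -39.80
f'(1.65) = -33.00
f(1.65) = -26.22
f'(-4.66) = 93.20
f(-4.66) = -216.16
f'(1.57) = -31.40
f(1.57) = -23.65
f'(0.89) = -17.80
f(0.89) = -6.92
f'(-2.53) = 50.60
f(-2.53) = -63.01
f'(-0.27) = 5.40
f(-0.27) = 0.27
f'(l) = -20*l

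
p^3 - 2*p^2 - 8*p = p*(p - 4)*(p + 2)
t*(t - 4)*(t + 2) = t^3 - 2*t^2 - 8*t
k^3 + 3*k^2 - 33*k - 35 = (k - 5)*(k + 1)*(k + 7)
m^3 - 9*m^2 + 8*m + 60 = (m - 6)*(m - 5)*(m + 2)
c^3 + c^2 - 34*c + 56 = (c - 4)*(c - 2)*(c + 7)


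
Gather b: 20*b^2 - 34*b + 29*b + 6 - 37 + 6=20*b^2 - 5*b - 25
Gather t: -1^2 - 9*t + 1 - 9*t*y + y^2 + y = t*(-9*y - 9) + y^2 + y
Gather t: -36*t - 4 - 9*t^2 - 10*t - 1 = -9*t^2 - 46*t - 5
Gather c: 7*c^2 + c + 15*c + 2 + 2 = 7*c^2 + 16*c + 4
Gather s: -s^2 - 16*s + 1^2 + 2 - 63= -s^2 - 16*s - 60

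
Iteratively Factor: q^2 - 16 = (q + 4)*(q - 4)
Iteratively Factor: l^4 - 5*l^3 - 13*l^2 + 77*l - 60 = (l - 5)*(l^3 - 13*l + 12) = (l - 5)*(l + 4)*(l^2 - 4*l + 3) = (l - 5)*(l - 3)*(l + 4)*(l - 1)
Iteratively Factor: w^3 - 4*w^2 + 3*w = (w - 3)*(w^2 - w) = w*(w - 3)*(w - 1)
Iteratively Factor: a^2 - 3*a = (a)*(a - 3)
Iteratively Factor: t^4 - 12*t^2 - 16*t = (t)*(t^3 - 12*t - 16) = t*(t + 2)*(t^2 - 2*t - 8) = t*(t + 2)^2*(t - 4)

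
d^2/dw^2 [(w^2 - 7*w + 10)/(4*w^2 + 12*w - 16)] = (-5*w^3 + 21*w^2 + 3*w + 31)/(w^6 + 9*w^5 + 15*w^4 - 45*w^3 - 60*w^2 + 144*w - 64)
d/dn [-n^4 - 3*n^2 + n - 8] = -4*n^3 - 6*n + 1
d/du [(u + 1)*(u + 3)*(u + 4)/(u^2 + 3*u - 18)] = (u^4 + 6*u^3 - 49*u^2 - 312*u - 378)/(u^4 + 6*u^3 - 27*u^2 - 108*u + 324)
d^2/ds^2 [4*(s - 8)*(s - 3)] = 8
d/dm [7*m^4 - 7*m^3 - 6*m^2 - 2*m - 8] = 28*m^3 - 21*m^2 - 12*m - 2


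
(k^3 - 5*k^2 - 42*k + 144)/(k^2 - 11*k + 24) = k + 6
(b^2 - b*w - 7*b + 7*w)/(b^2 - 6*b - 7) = (b - w)/(b + 1)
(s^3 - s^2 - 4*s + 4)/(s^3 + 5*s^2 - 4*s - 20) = (s - 1)/(s + 5)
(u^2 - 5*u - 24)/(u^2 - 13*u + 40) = (u + 3)/(u - 5)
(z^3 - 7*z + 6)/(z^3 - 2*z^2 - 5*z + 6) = (z^2 + z - 6)/(z^2 - z - 6)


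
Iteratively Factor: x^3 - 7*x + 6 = (x - 1)*(x^2 + x - 6) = (x - 2)*(x - 1)*(x + 3)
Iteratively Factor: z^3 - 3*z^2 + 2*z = (z - 1)*(z^2 - 2*z) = z*(z - 1)*(z - 2)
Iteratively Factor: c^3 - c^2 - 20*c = (c)*(c^2 - c - 20) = c*(c - 5)*(c + 4)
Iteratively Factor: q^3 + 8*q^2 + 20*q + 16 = (q + 2)*(q^2 + 6*q + 8) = (q + 2)*(q + 4)*(q + 2)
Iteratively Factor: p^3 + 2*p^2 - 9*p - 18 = (p + 3)*(p^2 - p - 6) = (p + 2)*(p + 3)*(p - 3)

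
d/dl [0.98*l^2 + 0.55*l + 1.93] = 1.96*l + 0.55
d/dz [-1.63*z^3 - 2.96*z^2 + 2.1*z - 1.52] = -4.89*z^2 - 5.92*z + 2.1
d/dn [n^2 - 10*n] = 2*n - 10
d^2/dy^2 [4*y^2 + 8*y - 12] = 8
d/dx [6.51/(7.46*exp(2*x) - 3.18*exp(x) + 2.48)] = (20.7018 - 97.1292*exp(x))*exp(x)/(7.46*exp(2*x) - 3.18*exp(x) + 2.48)^2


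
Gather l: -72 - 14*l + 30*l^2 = 30*l^2 - 14*l - 72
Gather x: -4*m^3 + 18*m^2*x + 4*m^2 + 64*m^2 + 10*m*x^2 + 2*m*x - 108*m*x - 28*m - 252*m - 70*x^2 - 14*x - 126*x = -4*m^3 + 68*m^2 - 280*m + x^2*(10*m - 70) + x*(18*m^2 - 106*m - 140)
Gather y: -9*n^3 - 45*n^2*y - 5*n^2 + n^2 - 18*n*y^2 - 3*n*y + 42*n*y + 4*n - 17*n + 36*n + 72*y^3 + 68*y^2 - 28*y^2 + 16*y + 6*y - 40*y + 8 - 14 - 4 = -9*n^3 - 4*n^2 + 23*n + 72*y^3 + y^2*(40 - 18*n) + y*(-45*n^2 + 39*n - 18) - 10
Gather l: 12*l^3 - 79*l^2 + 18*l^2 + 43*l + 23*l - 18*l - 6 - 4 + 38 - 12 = 12*l^3 - 61*l^2 + 48*l + 16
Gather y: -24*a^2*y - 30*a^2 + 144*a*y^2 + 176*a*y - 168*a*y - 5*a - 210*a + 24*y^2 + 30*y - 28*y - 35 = -30*a^2 - 215*a + y^2*(144*a + 24) + y*(-24*a^2 + 8*a + 2) - 35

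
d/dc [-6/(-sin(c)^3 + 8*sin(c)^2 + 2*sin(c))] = 6*(-3*cos(c) + 16/tan(c) + 2*cos(c)/sin(c)^2)/(sin(c)^2 - 8*sin(c) - 2)^2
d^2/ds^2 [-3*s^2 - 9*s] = -6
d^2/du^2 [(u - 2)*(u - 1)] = 2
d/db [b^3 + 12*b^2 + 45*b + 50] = 3*b^2 + 24*b + 45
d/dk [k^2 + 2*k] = 2*k + 2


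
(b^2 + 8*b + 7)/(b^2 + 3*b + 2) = (b + 7)/(b + 2)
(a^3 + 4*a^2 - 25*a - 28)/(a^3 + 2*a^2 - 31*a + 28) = (a + 1)/(a - 1)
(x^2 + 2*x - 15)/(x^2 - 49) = (x^2 + 2*x - 15)/(x^2 - 49)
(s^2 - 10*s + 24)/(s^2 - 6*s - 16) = (-s^2 + 10*s - 24)/(-s^2 + 6*s + 16)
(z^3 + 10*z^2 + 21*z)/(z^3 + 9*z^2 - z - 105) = z*(z + 3)/(z^2 + 2*z - 15)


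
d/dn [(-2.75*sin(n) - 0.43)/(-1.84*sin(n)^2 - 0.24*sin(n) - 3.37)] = (-5.06*sin(n)^2 - 1.5824*sin(n) + 9.1643)*cos(n)/(3.3856*sin(n)^4 + 0.8832*sin(n)^3 + 12.4592*sin(n)^2 + 1.6176*sin(n) + 11.3569)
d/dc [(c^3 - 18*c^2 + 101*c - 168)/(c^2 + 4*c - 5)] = (c^4 + 8*c^3 - 188*c^2 + 516*c + 167)/(c^4 + 8*c^3 + 6*c^2 - 40*c + 25)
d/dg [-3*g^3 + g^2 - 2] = g*(2 - 9*g)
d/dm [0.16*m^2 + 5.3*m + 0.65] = 0.32*m + 5.3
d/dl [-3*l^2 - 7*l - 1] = -6*l - 7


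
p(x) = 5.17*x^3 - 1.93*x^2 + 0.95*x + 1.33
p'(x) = 15.51*x^2 - 3.86*x + 0.95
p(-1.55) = -24.03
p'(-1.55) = 44.20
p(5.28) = 713.55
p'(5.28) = 412.96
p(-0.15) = 1.13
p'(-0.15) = 1.88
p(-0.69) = -1.94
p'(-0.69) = 11.00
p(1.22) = 9.00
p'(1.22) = 19.33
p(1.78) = 26.06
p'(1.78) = 43.22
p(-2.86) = -138.12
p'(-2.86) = 138.86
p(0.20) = 1.48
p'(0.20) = 0.80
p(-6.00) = -1190.57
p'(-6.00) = 582.47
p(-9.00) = -3932.48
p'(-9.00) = 1292.00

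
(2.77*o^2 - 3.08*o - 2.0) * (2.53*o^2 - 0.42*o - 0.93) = 7.0081*o^4 - 8.9558*o^3 - 6.3425*o^2 + 3.7044*o + 1.86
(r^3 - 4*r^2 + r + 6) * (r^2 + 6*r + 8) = r^5 + 2*r^4 - 15*r^3 - 20*r^2 + 44*r + 48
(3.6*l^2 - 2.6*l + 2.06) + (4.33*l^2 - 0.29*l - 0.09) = 7.93*l^2 - 2.89*l + 1.97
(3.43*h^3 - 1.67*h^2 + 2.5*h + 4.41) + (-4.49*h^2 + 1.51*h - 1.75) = 3.43*h^3 - 6.16*h^2 + 4.01*h + 2.66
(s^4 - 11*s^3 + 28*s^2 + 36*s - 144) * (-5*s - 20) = -5*s^5 + 35*s^4 + 80*s^3 - 740*s^2 + 2880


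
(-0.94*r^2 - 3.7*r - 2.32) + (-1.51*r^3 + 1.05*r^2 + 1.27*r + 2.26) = -1.51*r^3 + 0.11*r^2 - 2.43*r - 0.0600000000000001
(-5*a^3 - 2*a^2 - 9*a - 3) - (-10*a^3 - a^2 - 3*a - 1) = 5*a^3 - a^2 - 6*a - 2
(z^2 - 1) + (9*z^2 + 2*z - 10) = 10*z^2 + 2*z - 11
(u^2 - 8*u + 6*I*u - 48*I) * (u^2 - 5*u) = u^4 - 13*u^3 + 6*I*u^3 + 40*u^2 - 78*I*u^2 + 240*I*u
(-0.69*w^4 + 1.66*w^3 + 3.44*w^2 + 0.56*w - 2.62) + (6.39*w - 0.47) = -0.69*w^4 + 1.66*w^3 + 3.44*w^2 + 6.95*w - 3.09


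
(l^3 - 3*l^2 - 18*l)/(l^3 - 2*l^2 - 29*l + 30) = l*(l + 3)/(l^2 + 4*l - 5)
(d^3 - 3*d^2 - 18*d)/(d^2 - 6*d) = d + 3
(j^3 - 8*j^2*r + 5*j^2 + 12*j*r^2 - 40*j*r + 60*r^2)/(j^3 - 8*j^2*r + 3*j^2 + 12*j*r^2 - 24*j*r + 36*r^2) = (j + 5)/(j + 3)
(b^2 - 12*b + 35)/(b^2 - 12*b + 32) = (b^2 - 12*b + 35)/(b^2 - 12*b + 32)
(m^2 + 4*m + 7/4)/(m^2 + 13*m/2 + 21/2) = (m + 1/2)/(m + 3)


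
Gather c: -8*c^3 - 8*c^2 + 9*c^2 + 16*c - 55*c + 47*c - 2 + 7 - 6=-8*c^3 + c^2 + 8*c - 1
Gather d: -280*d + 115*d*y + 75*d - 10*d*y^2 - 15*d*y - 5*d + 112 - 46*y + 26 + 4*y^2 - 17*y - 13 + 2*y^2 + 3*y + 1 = d*(-10*y^2 + 100*y - 210) + 6*y^2 - 60*y + 126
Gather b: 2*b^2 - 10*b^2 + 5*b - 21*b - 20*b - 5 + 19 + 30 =-8*b^2 - 36*b + 44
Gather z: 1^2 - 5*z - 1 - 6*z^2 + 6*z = -6*z^2 + z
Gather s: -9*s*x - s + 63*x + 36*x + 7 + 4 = s*(-9*x - 1) + 99*x + 11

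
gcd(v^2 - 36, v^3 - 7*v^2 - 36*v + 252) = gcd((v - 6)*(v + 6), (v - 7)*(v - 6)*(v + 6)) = v^2 - 36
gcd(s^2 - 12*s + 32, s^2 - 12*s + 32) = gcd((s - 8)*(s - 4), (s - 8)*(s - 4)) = s^2 - 12*s + 32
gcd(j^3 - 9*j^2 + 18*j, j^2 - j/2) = j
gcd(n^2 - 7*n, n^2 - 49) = n - 7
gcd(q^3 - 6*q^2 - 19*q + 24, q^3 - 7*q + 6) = q^2 + 2*q - 3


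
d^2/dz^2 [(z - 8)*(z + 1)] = 2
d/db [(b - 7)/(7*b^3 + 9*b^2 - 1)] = (7*b^3 + 9*b^2 - 3*b*(b - 7)*(7*b + 6) - 1)/(7*b^3 + 9*b^2 - 1)^2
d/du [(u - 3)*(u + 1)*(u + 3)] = 3*u^2 + 2*u - 9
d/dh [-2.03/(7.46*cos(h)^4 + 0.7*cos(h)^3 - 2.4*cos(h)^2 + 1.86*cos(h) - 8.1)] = (-60.5752*cos(h)^3 - 4.263*cos(h)^2 + 9.744*cos(h) - 3.7758)*sin(h)/(7.46*cos(h)^4 + 0.7*cos(h)^3 - 2.4*cos(h)^2 + 1.86*cos(h) - 8.1)^2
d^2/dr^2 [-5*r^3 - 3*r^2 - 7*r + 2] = -30*r - 6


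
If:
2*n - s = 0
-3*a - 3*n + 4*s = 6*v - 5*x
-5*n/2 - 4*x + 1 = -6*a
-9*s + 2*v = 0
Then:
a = 139*x/201 - 98/603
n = 4*x/67 + 2/201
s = 8*x/67 + 4/201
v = 36*x/67 + 6/67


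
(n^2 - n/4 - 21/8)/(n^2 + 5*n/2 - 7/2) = (8*n^2 - 2*n - 21)/(4*(2*n^2 + 5*n - 7))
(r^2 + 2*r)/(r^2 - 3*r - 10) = r/(r - 5)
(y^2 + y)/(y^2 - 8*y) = (y + 1)/(y - 8)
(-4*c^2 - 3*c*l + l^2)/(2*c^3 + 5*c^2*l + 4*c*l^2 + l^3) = (-4*c + l)/(2*c^2 + 3*c*l + l^2)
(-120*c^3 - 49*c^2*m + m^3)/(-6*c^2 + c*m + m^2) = (40*c^2 + 3*c*m - m^2)/(2*c - m)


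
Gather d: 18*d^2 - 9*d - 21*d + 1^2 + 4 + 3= 18*d^2 - 30*d + 8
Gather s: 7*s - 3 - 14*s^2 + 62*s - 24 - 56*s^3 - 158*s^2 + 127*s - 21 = -56*s^3 - 172*s^2 + 196*s - 48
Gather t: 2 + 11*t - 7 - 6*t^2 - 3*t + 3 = -6*t^2 + 8*t - 2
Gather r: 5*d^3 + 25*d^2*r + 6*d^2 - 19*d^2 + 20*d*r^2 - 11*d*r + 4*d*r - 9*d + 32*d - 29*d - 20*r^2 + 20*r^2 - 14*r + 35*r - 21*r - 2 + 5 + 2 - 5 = 5*d^3 - 13*d^2 + 20*d*r^2 - 6*d + r*(25*d^2 - 7*d)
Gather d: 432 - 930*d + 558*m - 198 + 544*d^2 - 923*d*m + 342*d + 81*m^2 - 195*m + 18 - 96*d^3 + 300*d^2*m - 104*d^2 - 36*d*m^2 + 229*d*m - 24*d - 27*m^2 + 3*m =-96*d^3 + d^2*(300*m + 440) + d*(-36*m^2 - 694*m - 612) + 54*m^2 + 366*m + 252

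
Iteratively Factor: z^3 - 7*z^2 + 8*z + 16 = (z - 4)*(z^2 - 3*z - 4) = (z - 4)*(z + 1)*(z - 4)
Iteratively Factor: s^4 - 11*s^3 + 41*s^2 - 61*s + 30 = (s - 3)*(s^3 - 8*s^2 + 17*s - 10) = (s - 3)*(s - 2)*(s^2 - 6*s + 5) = (s - 5)*(s - 3)*(s - 2)*(s - 1)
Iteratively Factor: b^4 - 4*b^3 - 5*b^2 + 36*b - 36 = (b - 2)*(b^3 - 2*b^2 - 9*b + 18) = (b - 2)*(b + 3)*(b^2 - 5*b + 6) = (b - 3)*(b - 2)*(b + 3)*(b - 2)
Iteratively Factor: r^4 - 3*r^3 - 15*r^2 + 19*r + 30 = (r + 1)*(r^3 - 4*r^2 - 11*r + 30) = (r + 1)*(r + 3)*(r^2 - 7*r + 10) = (r - 2)*(r + 1)*(r + 3)*(r - 5)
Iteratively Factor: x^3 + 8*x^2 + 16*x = (x + 4)*(x^2 + 4*x) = (x + 4)^2*(x)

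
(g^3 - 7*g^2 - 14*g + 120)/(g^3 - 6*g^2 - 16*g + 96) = (g - 5)/(g - 4)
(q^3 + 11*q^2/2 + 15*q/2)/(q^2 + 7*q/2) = (2*q^2 + 11*q + 15)/(2*q + 7)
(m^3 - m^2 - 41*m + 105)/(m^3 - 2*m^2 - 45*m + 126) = (m - 5)/(m - 6)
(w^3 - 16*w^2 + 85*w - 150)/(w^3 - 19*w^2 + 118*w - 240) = (w - 5)/(w - 8)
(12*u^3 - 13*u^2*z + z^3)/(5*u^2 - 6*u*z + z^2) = (-12*u^2 + u*z + z^2)/(-5*u + z)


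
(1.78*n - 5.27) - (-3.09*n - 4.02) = 4.87*n - 1.25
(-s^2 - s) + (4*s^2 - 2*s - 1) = 3*s^2 - 3*s - 1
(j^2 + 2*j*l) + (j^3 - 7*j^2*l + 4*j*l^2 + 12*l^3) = j^3 - 7*j^2*l + j^2 + 4*j*l^2 + 2*j*l + 12*l^3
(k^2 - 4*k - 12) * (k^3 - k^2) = k^5 - 5*k^4 - 8*k^3 + 12*k^2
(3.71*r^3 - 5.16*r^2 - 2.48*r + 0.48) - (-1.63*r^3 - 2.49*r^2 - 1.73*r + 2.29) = 5.34*r^3 - 2.67*r^2 - 0.75*r - 1.81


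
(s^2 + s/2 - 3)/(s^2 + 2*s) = (s - 3/2)/s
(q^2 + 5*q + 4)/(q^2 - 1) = (q + 4)/(q - 1)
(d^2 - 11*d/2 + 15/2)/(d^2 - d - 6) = (d - 5/2)/(d + 2)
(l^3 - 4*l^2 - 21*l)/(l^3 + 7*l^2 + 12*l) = (l - 7)/(l + 4)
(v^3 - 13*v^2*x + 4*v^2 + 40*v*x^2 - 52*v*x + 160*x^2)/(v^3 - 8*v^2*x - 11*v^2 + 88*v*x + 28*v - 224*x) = (v^2 - 5*v*x + 4*v - 20*x)/(v^2 - 11*v + 28)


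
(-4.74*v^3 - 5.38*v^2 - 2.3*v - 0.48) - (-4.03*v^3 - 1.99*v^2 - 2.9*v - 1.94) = -0.71*v^3 - 3.39*v^2 + 0.6*v + 1.46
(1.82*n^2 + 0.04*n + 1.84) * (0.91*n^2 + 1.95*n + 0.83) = 1.6562*n^4 + 3.5854*n^3 + 3.263*n^2 + 3.6212*n + 1.5272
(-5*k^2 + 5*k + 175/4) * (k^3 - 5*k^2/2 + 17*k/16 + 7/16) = -5*k^5 + 35*k^4/2 + 415*k^3/16 - 425*k^2/4 + 3115*k/64 + 1225/64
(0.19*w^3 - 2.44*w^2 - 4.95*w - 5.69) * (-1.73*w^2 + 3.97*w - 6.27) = -0.3287*w^5 + 4.9755*w^4 - 2.3146*w^3 + 5.491*w^2 + 8.4472*w + 35.6763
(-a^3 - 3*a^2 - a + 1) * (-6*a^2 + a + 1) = 6*a^5 + 17*a^4 + 2*a^3 - 10*a^2 + 1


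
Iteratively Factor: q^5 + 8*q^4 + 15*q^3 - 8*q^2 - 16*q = (q + 4)*(q^4 + 4*q^3 - q^2 - 4*q) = (q - 1)*(q + 4)*(q^3 + 5*q^2 + 4*q) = q*(q - 1)*(q + 4)*(q^2 + 5*q + 4) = q*(q - 1)*(q + 4)^2*(q + 1)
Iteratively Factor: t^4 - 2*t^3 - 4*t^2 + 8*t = (t - 2)*(t^3 - 4*t) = (t - 2)*(t + 2)*(t^2 - 2*t) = t*(t - 2)*(t + 2)*(t - 2)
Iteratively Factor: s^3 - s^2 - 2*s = (s)*(s^2 - s - 2) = s*(s - 2)*(s + 1)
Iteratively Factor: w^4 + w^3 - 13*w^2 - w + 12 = (w - 1)*(w^3 + 2*w^2 - 11*w - 12) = (w - 3)*(w - 1)*(w^2 + 5*w + 4) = (w - 3)*(w - 1)*(w + 1)*(w + 4)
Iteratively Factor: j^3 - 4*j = (j)*(j^2 - 4) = j*(j + 2)*(j - 2)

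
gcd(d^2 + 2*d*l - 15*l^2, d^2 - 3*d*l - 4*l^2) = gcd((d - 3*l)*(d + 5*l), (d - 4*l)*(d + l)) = 1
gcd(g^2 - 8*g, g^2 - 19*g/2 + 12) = g - 8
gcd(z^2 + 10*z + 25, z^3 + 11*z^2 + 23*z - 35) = z + 5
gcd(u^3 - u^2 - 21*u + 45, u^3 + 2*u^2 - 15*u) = u^2 + 2*u - 15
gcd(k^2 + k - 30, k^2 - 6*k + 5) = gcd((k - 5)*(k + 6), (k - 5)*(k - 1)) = k - 5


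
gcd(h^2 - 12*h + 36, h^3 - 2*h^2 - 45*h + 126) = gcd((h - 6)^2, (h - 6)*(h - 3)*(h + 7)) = h - 6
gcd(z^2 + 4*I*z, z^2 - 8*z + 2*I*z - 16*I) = 1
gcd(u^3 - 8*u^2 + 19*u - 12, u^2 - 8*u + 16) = u - 4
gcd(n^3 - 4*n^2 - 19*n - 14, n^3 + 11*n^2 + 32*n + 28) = n + 2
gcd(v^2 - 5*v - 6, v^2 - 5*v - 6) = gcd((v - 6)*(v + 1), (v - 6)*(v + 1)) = v^2 - 5*v - 6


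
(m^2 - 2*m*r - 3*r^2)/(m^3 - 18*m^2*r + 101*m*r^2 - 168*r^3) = (m + r)/(m^2 - 15*m*r + 56*r^2)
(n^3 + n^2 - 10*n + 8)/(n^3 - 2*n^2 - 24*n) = (n^2 - 3*n + 2)/(n*(n - 6))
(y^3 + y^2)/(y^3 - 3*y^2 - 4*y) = y/(y - 4)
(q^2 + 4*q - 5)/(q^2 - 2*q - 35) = (q - 1)/(q - 7)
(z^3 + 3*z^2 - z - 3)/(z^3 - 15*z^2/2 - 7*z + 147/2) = 2*(z^2 - 1)/(2*z^2 - 21*z + 49)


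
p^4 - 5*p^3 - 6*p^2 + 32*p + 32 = (p - 4)^2*(p + 1)*(p + 2)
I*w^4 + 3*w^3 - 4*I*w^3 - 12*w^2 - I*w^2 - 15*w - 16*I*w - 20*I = (w - 5)*(w - 4*I)*(w + I)*(I*w + I)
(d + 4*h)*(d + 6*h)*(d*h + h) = d^3*h + 10*d^2*h^2 + d^2*h + 24*d*h^3 + 10*d*h^2 + 24*h^3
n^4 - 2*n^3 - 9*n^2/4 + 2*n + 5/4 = (n - 5/2)*(n - 1)*(n + 1/2)*(n + 1)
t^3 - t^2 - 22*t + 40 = (t - 4)*(t - 2)*(t + 5)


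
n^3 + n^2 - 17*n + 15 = (n - 3)*(n - 1)*(n + 5)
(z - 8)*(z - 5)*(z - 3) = z^3 - 16*z^2 + 79*z - 120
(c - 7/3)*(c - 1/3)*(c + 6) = c^3 + 10*c^2/3 - 137*c/9 + 14/3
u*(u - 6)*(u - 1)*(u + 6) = u^4 - u^3 - 36*u^2 + 36*u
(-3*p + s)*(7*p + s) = -21*p^2 + 4*p*s + s^2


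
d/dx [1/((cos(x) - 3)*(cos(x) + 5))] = 2*(cos(x) + 1)*sin(x)/((cos(x) - 3)^2*(cos(x) + 5)^2)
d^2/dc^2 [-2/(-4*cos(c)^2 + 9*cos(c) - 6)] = 2*(64*sin(c)^4 - 17*sin(c)^2 + 189*cos(c) - 27*cos(3*c) - 161)/(4*sin(c)^2 + 9*cos(c) - 10)^3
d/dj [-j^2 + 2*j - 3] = 2 - 2*j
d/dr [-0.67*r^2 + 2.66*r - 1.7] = 2.66 - 1.34*r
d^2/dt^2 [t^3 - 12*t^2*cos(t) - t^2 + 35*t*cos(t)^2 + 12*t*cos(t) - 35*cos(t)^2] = 12*t^2*cos(t) + 48*t*sin(t) - 12*t*cos(t) - 70*t*cos(2*t) + 6*t - 24*sqrt(2)*sin(t + pi/4) + 70*sqrt(2)*cos(2*t + pi/4) - 2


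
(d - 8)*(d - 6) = d^2 - 14*d + 48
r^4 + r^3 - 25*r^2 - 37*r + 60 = (r - 5)*(r - 1)*(r + 3)*(r + 4)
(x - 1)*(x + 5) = x^2 + 4*x - 5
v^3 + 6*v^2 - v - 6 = (v - 1)*(v + 1)*(v + 6)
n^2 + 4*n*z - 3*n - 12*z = (n - 3)*(n + 4*z)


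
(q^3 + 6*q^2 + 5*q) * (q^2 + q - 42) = q^5 + 7*q^4 - 31*q^3 - 247*q^2 - 210*q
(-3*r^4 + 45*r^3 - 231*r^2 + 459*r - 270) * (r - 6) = -3*r^5 + 63*r^4 - 501*r^3 + 1845*r^2 - 3024*r + 1620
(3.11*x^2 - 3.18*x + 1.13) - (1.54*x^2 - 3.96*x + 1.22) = 1.57*x^2 + 0.78*x - 0.0900000000000001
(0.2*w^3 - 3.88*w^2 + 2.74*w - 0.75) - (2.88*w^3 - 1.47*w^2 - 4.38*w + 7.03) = -2.68*w^3 - 2.41*w^2 + 7.12*w - 7.78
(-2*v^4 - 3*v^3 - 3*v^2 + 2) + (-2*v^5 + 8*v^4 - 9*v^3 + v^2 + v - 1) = -2*v^5 + 6*v^4 - 12*v^3 - 2*v^2 + v + 1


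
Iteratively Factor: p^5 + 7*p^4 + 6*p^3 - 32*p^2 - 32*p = (p + 1)*(p^4 + 6*p^3 - 32*p) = (p + 1)*(p + 4)*(p^3 + 2*p^2 - 8*p) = (p - 2)*(p + 1)*(p + 4)*(p^2 + 4*p) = p*(p - 2)*(p + 1)*(p + 4)*(p + 4)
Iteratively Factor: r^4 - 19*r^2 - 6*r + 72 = (r - 4)*(r^3 + 4*r^2 - 3*r - 18) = (r - 4)*(r + 3)*(r^2 + r - 6) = (r - 4)*(r - 2)*(r + 3)*(r + 3)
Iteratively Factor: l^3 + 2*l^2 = (l)*(l^2 + 2*l) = l^2*(l + 2)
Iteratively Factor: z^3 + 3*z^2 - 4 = (z - 1)*(z^2 + 4*z + 4) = (z - 1)*(z + 2)*(z + 2)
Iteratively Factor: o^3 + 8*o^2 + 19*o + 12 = (o + 3)*(o^2 + 5*o + 4) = (o + 3)*(o + 4)*(o + 1)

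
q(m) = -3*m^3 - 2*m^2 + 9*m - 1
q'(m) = -9*m^2 - 4*m + 9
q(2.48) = -36.74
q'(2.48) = -56.27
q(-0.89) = -8.48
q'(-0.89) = 5.43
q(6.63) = -903.55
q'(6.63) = -413.13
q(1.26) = 1.16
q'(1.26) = -10.33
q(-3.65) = 85.39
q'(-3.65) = -96.30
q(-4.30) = 161.84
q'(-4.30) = -140.21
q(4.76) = -327.03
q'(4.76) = -213.96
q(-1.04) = -9.15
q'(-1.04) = 3.43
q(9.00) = -2269.00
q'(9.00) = -756.00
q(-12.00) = 4787.00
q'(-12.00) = -1239.00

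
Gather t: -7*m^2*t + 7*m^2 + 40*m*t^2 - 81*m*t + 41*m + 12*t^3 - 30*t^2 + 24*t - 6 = 7*m^2 + 41*m + 12*t^3 + t^2*(40*m - 30) + t*(-7*m^2 - 81*m + 24) - 6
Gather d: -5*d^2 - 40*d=-5*d^2 - 40*d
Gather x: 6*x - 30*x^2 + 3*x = -30*x^2 + 9*x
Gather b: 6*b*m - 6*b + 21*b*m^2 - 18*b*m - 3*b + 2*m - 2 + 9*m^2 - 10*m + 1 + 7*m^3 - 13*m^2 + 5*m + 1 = b*(21*m^2 - 12*m - 9) + 7*m^3 - 4*m^2 - 3*m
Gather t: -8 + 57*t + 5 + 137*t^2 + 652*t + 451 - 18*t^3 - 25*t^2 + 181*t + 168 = -18*t^3 + 112*t^2 + 890*t + 616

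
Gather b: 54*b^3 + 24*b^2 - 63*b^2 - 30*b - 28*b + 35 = 54*b^3 - 39*b^2 - 58*b + 35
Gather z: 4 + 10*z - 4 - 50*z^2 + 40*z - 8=-50*z^2 + 50*z - 8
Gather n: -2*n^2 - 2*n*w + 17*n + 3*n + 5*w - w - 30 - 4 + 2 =-2*n^2 + n*(20 - 2*w) + 4*w - 32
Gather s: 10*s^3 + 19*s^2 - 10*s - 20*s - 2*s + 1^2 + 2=10*s^3 + 19*s^2 - 32*s + 3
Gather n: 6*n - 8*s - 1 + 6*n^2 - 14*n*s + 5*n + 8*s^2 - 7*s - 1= 6*n^2 + n*(11 - 14*s) + 8*s^2 - 15*s - 2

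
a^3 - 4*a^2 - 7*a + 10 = (a - 5)*(a - 1)*(a + 2)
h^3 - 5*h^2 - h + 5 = (h - 5)*(h - 1)*(h + 1)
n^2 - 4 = (n - 2)*(n + 2)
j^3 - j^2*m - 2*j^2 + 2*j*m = j*(j - 2)*(j - m)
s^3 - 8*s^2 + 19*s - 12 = (s - 4)*(s - 3)*(s - 1)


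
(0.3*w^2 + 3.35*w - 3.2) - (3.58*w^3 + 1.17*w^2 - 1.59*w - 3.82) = -3.58*w^3 - 0.87*w^2 + 4.94*w + 0.62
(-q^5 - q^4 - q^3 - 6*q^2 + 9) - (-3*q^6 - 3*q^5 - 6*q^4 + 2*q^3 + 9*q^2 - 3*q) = 3*q^6 + 2*q^5 + 5*q^4 - 3*q^3 - 15*q^2 + 3*q + 9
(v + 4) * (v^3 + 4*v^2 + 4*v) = v^4 + 8*v^3 + 20*v^2 + 16*v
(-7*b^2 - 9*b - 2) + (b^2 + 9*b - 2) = -6*b^2 - 4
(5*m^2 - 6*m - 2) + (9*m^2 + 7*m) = 14*m^2 + m - 2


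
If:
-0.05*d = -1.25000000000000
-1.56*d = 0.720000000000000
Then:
No Solution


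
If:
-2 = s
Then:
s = -2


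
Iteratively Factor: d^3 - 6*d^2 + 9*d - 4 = (d - 1)*(d^2 - 5*d + 4) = (d - 1)^2*(d - 4)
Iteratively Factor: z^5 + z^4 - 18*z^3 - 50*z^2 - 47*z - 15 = (z + 1)*(z^4 - 18*z^2 - 32*z - 15) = (z - 5)*(z + 1)*(z^3 + 5*z^2 + 7*z + 3) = (z - 5)*(z + 1)*(z + 3)*(z^2 + 2*z + 1) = (z - 5)*(z + 1)^2*(z + 3)*(z + 1)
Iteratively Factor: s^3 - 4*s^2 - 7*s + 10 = (s + 2)*(s^2 - 6*s + 5) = (s - 5)*(s + 2)*(s - 1)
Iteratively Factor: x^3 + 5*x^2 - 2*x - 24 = (x - 2)*(x^2 + 7*x + 12) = (x - 2)*(x + 3)*(x + 4)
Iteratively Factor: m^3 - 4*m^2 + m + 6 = (m - 2)*(m^2 - 2*m - 3) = (m - 3)*(m - 2)*(m + 1)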